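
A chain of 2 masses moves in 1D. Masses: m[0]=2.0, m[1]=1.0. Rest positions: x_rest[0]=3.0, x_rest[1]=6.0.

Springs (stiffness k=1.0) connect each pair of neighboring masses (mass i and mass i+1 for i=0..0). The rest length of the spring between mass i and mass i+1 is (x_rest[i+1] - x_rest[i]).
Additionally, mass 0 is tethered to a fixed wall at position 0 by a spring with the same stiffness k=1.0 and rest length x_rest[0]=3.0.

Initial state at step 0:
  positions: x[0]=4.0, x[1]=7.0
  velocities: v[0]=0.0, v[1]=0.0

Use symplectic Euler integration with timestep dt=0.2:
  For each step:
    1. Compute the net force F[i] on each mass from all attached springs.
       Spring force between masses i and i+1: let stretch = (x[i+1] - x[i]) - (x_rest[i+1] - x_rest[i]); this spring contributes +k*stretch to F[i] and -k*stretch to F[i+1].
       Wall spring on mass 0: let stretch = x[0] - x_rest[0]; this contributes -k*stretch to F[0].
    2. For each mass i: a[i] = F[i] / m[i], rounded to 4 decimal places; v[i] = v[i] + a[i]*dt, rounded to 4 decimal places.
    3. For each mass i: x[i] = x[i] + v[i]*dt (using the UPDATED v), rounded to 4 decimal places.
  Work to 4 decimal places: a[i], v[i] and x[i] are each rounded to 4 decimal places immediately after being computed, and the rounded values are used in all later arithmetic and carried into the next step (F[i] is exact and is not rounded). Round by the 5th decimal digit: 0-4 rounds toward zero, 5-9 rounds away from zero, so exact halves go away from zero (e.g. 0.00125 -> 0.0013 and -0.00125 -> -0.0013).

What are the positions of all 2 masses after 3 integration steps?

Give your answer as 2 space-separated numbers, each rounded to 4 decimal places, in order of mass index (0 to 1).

Step 0: x=[4.0000 7.0000] v=[0.0000 0.0000]
Step 1: x=[3.9800 7.0000] v=[-0.1000 0.0000]
Step 2: x=[3.9408 6.9992] v=[-0.1960 -0.0040]
Step 3: x=[3.8840 6.9961] v=[-0.2842 -0.0157]

Answer: 3.8840 6.9961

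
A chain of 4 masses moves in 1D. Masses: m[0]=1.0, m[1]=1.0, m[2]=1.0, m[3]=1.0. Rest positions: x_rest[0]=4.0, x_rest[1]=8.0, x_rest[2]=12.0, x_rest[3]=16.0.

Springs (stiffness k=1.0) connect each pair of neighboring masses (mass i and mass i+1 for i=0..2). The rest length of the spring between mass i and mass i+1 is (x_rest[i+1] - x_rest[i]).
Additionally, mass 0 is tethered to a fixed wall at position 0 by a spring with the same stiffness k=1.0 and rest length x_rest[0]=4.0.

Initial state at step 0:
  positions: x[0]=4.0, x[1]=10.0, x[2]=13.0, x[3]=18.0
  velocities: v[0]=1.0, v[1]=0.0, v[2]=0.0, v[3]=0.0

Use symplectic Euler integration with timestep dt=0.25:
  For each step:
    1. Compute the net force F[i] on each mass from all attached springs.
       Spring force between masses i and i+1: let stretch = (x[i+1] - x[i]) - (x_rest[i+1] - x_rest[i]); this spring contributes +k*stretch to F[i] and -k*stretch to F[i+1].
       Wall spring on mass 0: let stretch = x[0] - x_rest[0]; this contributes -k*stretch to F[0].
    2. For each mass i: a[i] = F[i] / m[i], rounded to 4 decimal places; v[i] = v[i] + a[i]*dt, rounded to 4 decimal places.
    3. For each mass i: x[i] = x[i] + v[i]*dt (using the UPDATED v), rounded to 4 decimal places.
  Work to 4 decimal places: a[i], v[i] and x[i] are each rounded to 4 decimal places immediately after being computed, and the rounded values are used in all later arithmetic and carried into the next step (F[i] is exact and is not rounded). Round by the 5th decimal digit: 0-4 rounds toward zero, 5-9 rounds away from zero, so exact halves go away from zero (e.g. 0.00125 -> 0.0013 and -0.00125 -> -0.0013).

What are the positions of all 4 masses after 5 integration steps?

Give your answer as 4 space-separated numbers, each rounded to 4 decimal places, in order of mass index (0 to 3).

Answer: 5.7918 8.5690 13.9833 17.4033

Derivation:
Step 0: x=[4.0000 10.0000 13.0000 18.0000] v=[1.0000 0.0000 0.0000 0.0000]
Step 1: x=[4.3750 9.8125 13.1250 17.9375] v=[1.5000 -0.7500 0.5000 -0.2500]
Step 2: x=[4.8164 9.4922 13.3438 17.8242] v=[1.7656 -1.2813 0.8750 -0.4531]
Step 3: x=[5.2490 9.1204 13.6019 17.6809] v=[1.7305 -1.4874 1.0322 -0.5732]
Step 4: x=[5.5955 8.7867 13.8348 17.5327] v=[1.3861 -1.3349 0.9316 -0.5930]
Step 5: x=[5.7918 8.5690 13.9833 17.4033] v=[0.7850 -0.8707 0.5941 -0.5175]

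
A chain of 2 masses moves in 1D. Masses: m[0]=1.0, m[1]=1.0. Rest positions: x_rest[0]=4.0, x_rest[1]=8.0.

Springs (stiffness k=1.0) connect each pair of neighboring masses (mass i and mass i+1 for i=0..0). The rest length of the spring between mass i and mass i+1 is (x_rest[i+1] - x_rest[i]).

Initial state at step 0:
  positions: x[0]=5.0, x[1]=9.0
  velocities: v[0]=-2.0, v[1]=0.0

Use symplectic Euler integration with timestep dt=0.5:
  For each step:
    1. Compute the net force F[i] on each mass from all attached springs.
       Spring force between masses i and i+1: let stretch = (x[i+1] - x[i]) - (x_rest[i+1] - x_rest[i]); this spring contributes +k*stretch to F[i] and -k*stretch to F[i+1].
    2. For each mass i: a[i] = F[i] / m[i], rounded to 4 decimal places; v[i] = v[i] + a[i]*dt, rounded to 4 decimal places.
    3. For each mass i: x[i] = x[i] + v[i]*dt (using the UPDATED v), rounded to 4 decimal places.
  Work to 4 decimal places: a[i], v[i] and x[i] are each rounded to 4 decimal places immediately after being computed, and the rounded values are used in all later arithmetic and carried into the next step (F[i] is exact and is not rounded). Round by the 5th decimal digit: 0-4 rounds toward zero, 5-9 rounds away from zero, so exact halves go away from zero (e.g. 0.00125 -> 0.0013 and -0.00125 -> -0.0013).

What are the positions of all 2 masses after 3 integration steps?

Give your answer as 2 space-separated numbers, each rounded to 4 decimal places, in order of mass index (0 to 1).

Answer: 2.8750 8.1250

Derivation:
Step 0: x=[5.0000 9.0000] v=[-2.0000 0.0000]
Step 1: x=[4.0000 9.0000] v=[-2.0000 0.0000]
Step 2: x=[3.2500 8.7500] v=[-1.5000 -0.5000]
Step 3: x=[2.8750 8.1250] v=[-0.7500 -1.2500]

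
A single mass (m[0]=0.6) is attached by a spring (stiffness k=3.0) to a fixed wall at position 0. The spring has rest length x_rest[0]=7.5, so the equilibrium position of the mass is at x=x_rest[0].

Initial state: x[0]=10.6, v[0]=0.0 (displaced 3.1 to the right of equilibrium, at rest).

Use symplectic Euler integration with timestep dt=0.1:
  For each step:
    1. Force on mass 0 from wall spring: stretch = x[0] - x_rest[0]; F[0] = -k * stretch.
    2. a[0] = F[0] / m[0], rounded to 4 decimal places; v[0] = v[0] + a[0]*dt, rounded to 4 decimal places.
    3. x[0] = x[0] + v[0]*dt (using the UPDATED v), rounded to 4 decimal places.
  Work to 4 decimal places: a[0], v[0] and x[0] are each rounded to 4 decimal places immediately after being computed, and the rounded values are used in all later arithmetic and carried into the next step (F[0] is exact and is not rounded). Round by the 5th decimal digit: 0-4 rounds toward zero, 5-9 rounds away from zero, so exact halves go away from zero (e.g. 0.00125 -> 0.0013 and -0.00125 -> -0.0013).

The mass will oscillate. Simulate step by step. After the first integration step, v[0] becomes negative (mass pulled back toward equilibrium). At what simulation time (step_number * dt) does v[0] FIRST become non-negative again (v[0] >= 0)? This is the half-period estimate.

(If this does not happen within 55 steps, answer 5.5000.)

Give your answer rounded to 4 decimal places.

Answer: 1.5000

Derivation:
Step 0: x=[10.6000] v=[0.0000]
Step 1: x=[10.4450] v=[-1.5500]
Step 2: x=[10.1428] v=[-3.0225]
Step 3: x=[9.7084] v=[-4.3439]
Step 4: x=[9.1636] v=[-5.4481]
Step 5: x=[8.5356] v=[-6.2799]
Step 6: x=[7.8558] v=[-6.7977]
Step 7: x=[7.1582] v=[-6.9756]
Step 8: x=[6.4777] v=[-6.8047]
Step 9: x=[5.8483] v=[-6.2936]
Step 10: x=[5.3015] v=[-5.4678]
Step 11: x=[4.8646] v=[-4.3686]
Step 12: x=[4.5595] v=[-3.0509]
Step 13: x=[4.4014] v=[-1.5807]
Step 14: x=[4.3983] v=[-0.0314]
Step 15: x=[4.5503] v=[1.5195]
First v>=0 after going negative at step 15, time=1.5000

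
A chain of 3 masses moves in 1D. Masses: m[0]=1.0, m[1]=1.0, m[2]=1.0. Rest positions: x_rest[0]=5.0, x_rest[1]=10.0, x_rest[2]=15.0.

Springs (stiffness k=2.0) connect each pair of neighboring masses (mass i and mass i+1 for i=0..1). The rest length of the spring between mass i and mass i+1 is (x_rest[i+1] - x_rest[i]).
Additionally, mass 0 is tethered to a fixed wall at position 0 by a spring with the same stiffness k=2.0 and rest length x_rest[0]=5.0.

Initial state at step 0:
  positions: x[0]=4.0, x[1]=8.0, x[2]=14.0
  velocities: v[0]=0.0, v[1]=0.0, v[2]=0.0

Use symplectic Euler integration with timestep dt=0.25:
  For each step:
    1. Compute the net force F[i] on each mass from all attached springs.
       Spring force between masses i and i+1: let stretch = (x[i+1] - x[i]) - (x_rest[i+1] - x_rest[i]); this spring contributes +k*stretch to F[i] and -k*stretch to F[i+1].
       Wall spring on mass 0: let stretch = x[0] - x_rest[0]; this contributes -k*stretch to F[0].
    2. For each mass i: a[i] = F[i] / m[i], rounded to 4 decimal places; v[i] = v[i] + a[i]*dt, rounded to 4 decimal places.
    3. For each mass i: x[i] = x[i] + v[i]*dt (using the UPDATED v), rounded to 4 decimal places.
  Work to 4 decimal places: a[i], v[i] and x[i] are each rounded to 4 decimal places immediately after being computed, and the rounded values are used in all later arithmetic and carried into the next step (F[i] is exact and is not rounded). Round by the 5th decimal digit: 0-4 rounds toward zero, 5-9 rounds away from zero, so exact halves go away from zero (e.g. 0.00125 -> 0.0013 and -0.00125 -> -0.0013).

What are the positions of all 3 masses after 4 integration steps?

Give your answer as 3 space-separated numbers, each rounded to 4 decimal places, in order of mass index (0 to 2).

Answer: 4.3538 9.5218 13.3494

Derivation:
Step 0: x=[4.0000 8.0000 14.0000] v=[0.0000 0.0000 0.0000]
Step 1: x=[4.0000 8.2500 13.8750] v=[0.0000 1.0000 -0.5000]
Step 2: x=[4.0313 8.6719 13.6719] v=[0.1250 1.6875 -0.8125]
Step 3: x=[4.1387 9.1387 13.4688] v=[0.4297 1.8672 -0.8125]
Step 4: x=[4.3538 9.5218 13.3494] v=[0.8604 1.5323 -0.4776]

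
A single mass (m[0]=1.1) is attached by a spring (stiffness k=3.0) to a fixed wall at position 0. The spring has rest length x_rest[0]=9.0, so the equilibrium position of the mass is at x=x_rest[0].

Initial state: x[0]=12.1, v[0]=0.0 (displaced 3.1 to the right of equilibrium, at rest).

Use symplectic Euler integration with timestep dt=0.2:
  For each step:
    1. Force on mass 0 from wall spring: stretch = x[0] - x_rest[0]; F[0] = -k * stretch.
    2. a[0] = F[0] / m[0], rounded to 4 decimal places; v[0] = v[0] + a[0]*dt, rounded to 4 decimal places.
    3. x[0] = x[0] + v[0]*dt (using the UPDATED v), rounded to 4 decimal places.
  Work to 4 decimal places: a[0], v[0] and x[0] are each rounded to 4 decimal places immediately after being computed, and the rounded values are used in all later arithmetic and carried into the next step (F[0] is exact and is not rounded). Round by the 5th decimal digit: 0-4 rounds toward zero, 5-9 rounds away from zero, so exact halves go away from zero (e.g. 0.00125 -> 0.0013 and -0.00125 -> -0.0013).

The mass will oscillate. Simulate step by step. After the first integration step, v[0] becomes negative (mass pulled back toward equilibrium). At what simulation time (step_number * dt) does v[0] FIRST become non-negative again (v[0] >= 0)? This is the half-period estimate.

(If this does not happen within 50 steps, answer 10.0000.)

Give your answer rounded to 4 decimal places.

Step 0: x=[12.1000] v=[0.0000]
Step 1: x=[11.7618] v=[-1.6909]
Step 2: x=[11.1223] v=[-3.1973]
Step 3: x=[10.2513] v=[-4.3549]
Step 4: x=[9.2438] v=[-5.0374]
Step 5: x=[8.2097] v=[-5.1704]
Step 6: x=[7.2618] v=[-4.7393]
Step 7: x=[6.5036] v=[-3.7912]
Step 8: x=[6.0177] v=[-2.4295]
Step 9: x=[5.8571] v=[-0.8028]
Step 10: x=[6.0394] v=[0.9115]
First v>=0 after going negative at step 10, time=2.0000

Answer: 2.0000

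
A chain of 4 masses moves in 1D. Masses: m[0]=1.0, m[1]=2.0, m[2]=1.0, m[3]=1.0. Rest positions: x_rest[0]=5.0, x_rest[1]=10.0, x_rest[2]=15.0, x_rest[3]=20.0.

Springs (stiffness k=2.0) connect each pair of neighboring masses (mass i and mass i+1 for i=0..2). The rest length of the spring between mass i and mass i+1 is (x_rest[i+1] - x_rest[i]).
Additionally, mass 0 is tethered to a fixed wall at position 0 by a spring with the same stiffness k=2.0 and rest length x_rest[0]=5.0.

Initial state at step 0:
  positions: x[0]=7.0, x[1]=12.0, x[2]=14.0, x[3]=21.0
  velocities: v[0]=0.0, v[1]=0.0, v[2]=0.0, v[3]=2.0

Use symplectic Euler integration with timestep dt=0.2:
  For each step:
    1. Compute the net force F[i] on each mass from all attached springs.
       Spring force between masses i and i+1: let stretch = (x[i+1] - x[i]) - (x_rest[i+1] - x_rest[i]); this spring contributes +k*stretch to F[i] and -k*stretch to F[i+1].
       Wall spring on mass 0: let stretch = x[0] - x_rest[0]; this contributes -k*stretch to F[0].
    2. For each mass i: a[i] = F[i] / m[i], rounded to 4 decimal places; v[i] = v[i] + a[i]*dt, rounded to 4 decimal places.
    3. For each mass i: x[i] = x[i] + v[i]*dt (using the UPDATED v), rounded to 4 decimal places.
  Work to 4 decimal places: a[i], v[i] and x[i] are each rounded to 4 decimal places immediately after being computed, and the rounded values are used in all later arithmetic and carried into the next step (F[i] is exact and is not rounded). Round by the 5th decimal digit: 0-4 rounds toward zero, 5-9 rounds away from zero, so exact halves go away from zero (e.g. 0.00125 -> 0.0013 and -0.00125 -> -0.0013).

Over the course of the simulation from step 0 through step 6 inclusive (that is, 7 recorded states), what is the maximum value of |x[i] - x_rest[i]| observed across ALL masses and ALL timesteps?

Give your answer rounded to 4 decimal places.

Step 0: x=[7.0000 12.0000 14.0000 21.0000] v=[0.0000 0.0000 0.0000 2.0000]
Step 1: x=[6.8400 11.8800 14.4000 21.2400] v=[-0.8000 -0.6000 2.0000 1.2000]
Step 2: x=[6.5360 11.6592 15.1456 21.3328] v=[-1.5200 -1.1040 3.7280 0.4640]
Step 3: x=[6.1190 11.3729 16.1073 21.3306] v=[-2.0851 -1.4314 4.8083 -0.0109]
Step 4: x=[5.6328 11.0658 17.1081 21.3106] v=[-2.4311 -1.5353 5.0039 -0.1002]
Step 5: x=[5.1306 10.7831 17.9617 21.3544] v=[-2.5110 -1.4134 4.2680 0.2188]
Step 6: x=[4.6702 10.5615 18.5124 21.5267] v=[-2.3022 -1.1082 2.7536 0.8617]
Max displacement = 3.5124

Answer: 3.5124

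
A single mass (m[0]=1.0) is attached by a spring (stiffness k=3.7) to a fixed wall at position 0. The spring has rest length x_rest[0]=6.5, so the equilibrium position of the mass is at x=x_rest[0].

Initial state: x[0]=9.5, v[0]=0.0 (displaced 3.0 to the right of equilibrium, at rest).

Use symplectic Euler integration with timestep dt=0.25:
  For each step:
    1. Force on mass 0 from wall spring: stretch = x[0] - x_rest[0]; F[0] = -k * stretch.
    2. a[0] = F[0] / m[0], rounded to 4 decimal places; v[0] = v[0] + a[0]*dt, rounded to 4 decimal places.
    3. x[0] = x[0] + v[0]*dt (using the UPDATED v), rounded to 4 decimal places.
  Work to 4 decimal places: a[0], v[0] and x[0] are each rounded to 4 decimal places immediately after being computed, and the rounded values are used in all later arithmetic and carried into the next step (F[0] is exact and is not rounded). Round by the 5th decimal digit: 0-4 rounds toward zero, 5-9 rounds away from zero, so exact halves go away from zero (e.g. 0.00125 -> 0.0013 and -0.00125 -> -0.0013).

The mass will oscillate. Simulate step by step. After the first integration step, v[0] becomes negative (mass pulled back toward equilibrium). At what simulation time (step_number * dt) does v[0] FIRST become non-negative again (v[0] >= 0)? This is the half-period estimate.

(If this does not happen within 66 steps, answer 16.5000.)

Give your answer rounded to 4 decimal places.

Step 0: x=[9.5000] v=[0.0000]
Step 1: x=[8.8063] v=[-2.7750]
Step 2: x=[7.5792] v=[-4.9083]
Step 3: x=[6.1026] v=[-5.9066]
Step 4: x=[4.7179] v=[-5.5390]
Step 5: x=[3.7453] v=[-3.8906]
Step 6: x=[3.4097] v=[-1.3425]
Step 7: x=[3.7887] v=[1.5160]
First v>=0 after going negative at step 7, time=1.7500

Answer: 1.7500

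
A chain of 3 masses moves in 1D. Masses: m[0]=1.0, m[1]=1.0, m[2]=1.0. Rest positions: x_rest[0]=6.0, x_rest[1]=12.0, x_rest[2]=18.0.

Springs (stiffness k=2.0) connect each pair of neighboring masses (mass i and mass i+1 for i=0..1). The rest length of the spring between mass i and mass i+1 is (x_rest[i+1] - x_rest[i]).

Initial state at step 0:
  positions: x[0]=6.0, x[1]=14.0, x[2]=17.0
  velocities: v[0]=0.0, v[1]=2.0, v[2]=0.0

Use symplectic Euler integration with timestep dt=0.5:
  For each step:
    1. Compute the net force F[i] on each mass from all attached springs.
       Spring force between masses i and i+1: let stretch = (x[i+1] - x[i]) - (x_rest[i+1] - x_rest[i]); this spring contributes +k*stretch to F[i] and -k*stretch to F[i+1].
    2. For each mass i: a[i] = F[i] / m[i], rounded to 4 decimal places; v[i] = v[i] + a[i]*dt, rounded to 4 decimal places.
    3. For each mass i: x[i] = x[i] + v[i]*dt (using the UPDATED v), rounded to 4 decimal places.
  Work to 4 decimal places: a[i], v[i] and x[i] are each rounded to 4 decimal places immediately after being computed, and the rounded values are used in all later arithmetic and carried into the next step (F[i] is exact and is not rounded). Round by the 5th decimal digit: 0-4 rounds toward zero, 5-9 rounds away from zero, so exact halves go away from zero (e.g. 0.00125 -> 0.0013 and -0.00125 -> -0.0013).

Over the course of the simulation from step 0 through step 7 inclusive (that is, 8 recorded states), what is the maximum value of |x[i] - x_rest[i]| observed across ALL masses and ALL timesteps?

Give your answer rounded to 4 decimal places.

Step 0: x=[6.0000 14.0000 17.0000] v=[0.0000 2.0000 0.0000]
Step 1: x=[7.0000 12.5000 18.5000] v=[2.0000 -3.0000 3.0000]
Step 2: x=[7.7500 11.2500 20.0000] v=[1.5000 -2.5000 3.0000]
Step 3: x=[7.2500 12.6250 20.1250] v=[-1.0000 2.7500 0.2500]
Step 4: x=[6.4375 15.0625 19.5000] v=[-1.6250 4.8750 -1.2500]
Step 5: x=[6.9375 15.4063 19.6563] v=[1.0000 0.6875 0.3125]
Step 6: x=[8.6719 13.6407 20.6876] v=[3.4688 -3.5313 2.0625]
Step 7: x=[9.8907 12.9141 21.1954] v=[2.4376 -1.4532 1.0156]
Max displacement = 3.8907

Answer: 3.8907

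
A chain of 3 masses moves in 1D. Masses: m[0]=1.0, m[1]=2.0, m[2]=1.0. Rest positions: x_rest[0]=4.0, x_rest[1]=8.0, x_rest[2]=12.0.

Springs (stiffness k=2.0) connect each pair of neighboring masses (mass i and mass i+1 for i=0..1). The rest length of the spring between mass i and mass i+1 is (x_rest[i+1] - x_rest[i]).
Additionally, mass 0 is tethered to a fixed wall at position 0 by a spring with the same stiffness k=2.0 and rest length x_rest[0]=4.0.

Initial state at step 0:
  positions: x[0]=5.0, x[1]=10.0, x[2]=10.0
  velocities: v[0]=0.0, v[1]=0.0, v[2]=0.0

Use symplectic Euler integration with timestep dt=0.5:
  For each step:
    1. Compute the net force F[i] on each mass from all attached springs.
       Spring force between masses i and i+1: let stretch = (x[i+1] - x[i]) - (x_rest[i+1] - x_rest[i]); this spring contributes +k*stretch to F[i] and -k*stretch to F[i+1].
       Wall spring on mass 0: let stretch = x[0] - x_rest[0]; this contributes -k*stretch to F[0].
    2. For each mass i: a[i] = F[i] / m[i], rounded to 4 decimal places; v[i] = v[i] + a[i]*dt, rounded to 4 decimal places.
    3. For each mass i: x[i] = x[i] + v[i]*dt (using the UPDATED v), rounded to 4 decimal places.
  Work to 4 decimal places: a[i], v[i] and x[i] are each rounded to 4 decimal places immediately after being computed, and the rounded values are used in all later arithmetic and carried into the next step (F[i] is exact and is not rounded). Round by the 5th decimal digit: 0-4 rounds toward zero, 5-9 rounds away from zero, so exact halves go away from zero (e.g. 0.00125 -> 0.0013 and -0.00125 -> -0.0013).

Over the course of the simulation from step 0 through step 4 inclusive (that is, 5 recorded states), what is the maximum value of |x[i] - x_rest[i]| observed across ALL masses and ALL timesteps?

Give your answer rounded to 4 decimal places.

Answer: 3.2500

Derivation:
Step 0: x=[5.0000 10.0000 10.0000] v=[0.0000 0.0000 0.0000]
Step 1: x=[5.0000 8.7500 12.0000] v=[0.0000 -2.5000 4.0000]
Step 2: x=[4.3750 7.3750 14.3750] v=[-1.2500 -2.7500 4.7500]
Step 3: x=[3.0625 7.0000 15.2500] v=[-2.6250 -0.7500 1.7500]
Step 4: x=[2.1875 7.7032 14.0000] v=[-1.7500 1.4063 -2.5000]
Max displacement = 3.2500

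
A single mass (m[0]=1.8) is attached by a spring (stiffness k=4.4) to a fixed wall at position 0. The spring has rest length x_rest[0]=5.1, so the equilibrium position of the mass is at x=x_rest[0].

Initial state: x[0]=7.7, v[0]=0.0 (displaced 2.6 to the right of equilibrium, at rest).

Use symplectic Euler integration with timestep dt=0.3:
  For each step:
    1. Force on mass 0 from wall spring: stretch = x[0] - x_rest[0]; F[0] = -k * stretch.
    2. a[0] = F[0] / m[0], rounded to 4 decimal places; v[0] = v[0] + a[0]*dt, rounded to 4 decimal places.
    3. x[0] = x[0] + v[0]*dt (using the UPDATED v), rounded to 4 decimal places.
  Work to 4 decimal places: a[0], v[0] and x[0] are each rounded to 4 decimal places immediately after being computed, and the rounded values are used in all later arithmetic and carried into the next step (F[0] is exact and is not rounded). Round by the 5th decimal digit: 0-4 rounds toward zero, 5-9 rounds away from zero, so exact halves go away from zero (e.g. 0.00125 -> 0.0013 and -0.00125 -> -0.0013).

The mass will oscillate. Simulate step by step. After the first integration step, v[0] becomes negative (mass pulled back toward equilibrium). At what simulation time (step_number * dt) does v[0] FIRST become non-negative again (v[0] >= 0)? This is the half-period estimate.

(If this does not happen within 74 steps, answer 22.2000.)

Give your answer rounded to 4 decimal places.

Answer: 2.1000

Derivation:
Step 0: x=[7.7000] v=[0.0000]
Step 1: x=[7.1280] v=[-1.9067]
Step 2: x=[6.1098] v=[-3.3939]
Step 3: x=[4.8695] v=[-4.1344]
Step 4: x=[3.6799] v=[-3.9654]
Step 5: x=[2.8027] v=[-2.9240]
Step 6: x=[2.4309] v=[-1.2393]
Step 7: x=[2.6463] v=[0.7181]
First v>=0 after going negative at step 7, time=2.1000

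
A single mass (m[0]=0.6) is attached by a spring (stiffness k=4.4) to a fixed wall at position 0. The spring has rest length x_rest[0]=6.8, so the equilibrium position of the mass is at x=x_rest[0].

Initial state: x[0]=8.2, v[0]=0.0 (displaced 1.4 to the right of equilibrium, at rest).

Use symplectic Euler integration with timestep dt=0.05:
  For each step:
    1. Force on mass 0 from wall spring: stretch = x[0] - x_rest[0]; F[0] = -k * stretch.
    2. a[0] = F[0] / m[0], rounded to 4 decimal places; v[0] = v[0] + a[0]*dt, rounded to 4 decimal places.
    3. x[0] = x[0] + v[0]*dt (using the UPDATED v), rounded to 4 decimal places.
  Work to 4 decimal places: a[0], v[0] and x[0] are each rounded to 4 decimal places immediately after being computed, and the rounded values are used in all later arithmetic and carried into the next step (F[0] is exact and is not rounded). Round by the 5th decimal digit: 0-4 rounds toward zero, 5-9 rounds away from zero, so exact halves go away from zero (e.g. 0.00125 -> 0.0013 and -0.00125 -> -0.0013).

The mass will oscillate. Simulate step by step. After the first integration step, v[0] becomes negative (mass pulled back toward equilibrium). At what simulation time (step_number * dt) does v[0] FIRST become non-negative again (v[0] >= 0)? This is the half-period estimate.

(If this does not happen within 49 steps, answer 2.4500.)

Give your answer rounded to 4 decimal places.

Answer: 1.2000

Derivation:
Step 0: x=[8.2000] v=[0.0000]
Step 1: x=[8.1743] v=[-0.5133]
Step 2: x=[8.1234] v=[-1.0172]
Step 3: x=[8.0483] v=[-1.5024]
Step 4: x=[7.9503] v=[-1.9601]
Step 5: x=[7.8312] v=[-2.3819]
Step 6: x=[7.6932] v=[-2.7600]
Step 7: x=[7.5388] v=[-3.0875]
Step 8: x=[7.3709] v=[-3.3584]
Step 9: x=[7.1925] v=[-3.5677]
Step 10: x=[7.0069] v=[-3.7116]
Step 11: x=[6.8175] v=[-3.7875]
Step 12: x=[6.6278] v=[-3.7939]
Step 13: x=[6.4413] v=[-3.7308]
Step 14: x=[6.2613] v=[-3.5993]
Step 15: x=[6.0912] v=[-3.4018]
Step 16: x=[5.9341] v=[-3.1419]
Step 17: x=[5.7929] v=[-2.8244]
Step 18: x=[5.6701] v=[-2.4551]
Step 19: x=[5.5681] v=[-2.0408]
Step 20: x=[5.4886] v=[-1.5891]
Step 21: x=[5.4332] v=[-1.1083]
Step 22: x=[5.4028] v=[-0.6071]
Step 23: x=[5.3981] v=[-0.0948]
Step 24: x=[5.4191] v=[0.4192]
First v>=0 after going negative at step 24, time=1.2000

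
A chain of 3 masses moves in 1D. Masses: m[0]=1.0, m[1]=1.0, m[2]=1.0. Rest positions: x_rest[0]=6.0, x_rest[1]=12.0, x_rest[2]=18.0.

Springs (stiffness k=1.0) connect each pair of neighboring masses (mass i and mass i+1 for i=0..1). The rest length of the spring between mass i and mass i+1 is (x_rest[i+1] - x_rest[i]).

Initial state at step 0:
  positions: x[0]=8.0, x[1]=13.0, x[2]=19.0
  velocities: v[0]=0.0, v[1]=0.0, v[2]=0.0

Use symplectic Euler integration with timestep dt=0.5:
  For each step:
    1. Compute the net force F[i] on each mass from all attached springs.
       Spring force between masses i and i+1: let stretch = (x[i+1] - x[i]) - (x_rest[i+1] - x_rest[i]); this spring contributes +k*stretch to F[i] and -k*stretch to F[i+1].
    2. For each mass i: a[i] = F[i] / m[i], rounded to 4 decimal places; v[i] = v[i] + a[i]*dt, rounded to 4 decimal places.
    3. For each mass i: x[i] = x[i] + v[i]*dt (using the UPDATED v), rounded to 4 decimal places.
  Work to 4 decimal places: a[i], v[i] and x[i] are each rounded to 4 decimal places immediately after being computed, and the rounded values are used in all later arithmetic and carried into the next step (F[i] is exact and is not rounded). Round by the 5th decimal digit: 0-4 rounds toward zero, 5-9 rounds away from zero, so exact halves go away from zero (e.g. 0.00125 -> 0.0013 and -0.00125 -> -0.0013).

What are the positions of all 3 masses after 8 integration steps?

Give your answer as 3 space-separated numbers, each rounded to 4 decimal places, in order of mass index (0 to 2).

Step 0: x=[8.0000 13.0000 19.0000] v=[0.0000 0.0000 0.0000]
Step 1: x=[7.7500 13.2500 19.0000] v=[-0.5000 0.5000 0.0000]
Step 2: x=[7.3750 13.5625 19.0625] v=[-0.7500 0.6250 0.1250]
Step 3: x=[7.0469 13.7032 19.2500] v=[-0.6563 0.2813 0.3750]
Step 4: x=[6.8828 13.5665 19.5508] v=[-0.3282 -0.2735 0.6016]
Step 5: x=[6.8897 13.2549 19.8556] v=[0.0137 -0.6232 0.6095]
Step 6: x=[6.9879 13.0022 20.0102] v=[0.1963 -0.5055 0.3092]
Step 7: x=[7.0897 12.9979 19.9128] v=[0.2035 -0.0087 -0.1948]
Step 8: x=[7.1685 13.2453 19.5867] v=[0.1576 0.4947 -0.6523]

Answer: 7.1685 13.2453 19.5867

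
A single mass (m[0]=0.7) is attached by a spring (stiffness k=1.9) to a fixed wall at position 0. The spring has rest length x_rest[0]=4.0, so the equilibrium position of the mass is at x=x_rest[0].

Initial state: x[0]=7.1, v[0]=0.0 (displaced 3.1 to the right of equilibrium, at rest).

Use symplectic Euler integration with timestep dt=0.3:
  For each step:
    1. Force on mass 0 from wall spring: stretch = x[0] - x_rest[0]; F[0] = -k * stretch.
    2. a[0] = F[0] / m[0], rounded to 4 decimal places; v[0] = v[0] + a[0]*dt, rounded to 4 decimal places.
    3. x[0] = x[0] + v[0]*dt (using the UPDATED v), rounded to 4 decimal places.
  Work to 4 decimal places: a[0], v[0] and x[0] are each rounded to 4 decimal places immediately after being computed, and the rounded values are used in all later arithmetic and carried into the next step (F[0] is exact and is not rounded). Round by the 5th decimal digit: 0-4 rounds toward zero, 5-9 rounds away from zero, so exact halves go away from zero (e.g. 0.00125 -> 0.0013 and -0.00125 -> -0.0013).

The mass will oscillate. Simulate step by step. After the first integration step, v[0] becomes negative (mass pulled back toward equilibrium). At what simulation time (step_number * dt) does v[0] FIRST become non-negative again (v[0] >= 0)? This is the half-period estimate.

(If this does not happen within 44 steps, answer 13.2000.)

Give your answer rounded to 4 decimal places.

Step 0: x=[7.1000] v=[0.0000]
Step 1: x=[6.3427] v=[-2.5243]
Step 2: x=[5.0131] v=[-4.4319]
Step 3: x=[3.4361] v=[-5.2568]
Step 4: x=[1.9968] v=[-4.7976]
Step 5: x=[1.0469] v=[-3.1664]
Step 6: x=[0.8184] v=[-0.7617]
Step 7: x=[1.3671] v=[1.8290]
First v>=0 after going negative at step 7, time=2.1000

Answer: 2.1000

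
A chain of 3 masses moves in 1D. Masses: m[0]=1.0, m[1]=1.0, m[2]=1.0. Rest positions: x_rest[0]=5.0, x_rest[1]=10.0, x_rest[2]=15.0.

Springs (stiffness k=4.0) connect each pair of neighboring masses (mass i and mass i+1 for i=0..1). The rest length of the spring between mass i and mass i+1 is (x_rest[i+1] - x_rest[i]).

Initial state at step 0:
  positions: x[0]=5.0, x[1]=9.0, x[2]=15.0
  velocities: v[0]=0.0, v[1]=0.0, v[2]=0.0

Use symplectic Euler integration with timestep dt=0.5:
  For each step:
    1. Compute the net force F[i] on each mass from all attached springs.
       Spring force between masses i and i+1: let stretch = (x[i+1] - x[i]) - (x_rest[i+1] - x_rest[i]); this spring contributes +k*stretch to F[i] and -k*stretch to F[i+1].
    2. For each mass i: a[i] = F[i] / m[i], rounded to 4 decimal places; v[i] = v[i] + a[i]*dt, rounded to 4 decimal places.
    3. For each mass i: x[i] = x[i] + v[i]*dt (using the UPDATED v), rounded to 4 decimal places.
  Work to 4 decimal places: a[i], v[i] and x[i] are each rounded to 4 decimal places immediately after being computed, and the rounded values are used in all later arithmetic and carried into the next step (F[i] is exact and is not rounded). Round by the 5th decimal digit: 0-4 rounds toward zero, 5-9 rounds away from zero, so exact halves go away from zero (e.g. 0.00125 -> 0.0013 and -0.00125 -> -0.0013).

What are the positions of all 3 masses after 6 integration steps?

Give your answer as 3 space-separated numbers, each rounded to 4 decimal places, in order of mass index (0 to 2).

Step 0: x=[5.0000 9.0000 15.0000] v=[0.0000 0.0000 0.0000]
Step 1: x=[4.0000 11.0000 14.0000] v=[-2.0000 4.0000 -2.0000]
Step 2: x=[5.0000 9.0000 15.0000] v=[2.0000 -4.0000 2.0000]
Step 3: x=[5.0000 9.0000 15.0000] v=[0.0000 0.0000 0.0000]
Step 4: x=[4.0000 11.0000 14.0000] v=[-2.0000 4.0000 -2.0000]
Step 5: x=[5.0000 9.0000 15.0000] v=[2.0000 -4.0000 2.0000]
Step 6: x=[5.0000 9.0000 15.0000] v=[0.0000 0.0000 0.0000]

Answer: 5.0000 9.0000 15.0000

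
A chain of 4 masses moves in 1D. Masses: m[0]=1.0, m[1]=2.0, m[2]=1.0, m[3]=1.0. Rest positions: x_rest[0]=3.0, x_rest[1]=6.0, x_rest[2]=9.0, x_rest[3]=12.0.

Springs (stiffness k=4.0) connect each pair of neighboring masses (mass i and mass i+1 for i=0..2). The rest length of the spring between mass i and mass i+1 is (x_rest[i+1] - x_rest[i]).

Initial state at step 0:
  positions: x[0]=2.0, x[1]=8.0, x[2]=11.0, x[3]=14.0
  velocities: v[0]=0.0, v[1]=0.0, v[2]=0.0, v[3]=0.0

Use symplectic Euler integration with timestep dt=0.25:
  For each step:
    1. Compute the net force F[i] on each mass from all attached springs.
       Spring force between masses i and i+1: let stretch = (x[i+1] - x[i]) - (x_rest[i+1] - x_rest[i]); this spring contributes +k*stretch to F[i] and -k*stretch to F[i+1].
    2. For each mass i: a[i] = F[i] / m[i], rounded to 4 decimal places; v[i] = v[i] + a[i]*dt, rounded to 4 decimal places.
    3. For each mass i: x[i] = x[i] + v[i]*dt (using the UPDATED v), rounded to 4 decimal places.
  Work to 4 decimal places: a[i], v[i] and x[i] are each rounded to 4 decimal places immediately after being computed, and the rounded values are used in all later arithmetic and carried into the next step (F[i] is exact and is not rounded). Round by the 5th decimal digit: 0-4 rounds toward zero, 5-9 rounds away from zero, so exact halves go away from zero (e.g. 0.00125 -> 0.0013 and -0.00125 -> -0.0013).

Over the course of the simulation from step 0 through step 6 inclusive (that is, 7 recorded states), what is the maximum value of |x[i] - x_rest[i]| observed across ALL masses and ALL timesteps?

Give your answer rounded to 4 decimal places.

Answer: 3.2386

Derivation:
Step 0: x=[2.0000 8.0000 11.0000 14.0000] v=[0.0000 0.0000 0.0000 0.0000]
Step 1: x=[2.7500 7.6250 11.0000 14.0000] v=[3.0000 -1.5000 0.0000 0.0000]
Step 2: x=[3.9688 7.0625 10.9063 14.0000] v=[4.8750 -2.2500 -0.3750 0.0000]
Step 3: x=[5.2110 6.5938 10.6250 13.9766] v=[4.9687 -1.8750 -1.1251 -0.0937]
Step 4: x=[6.0489 6.4561 10.1738 13.8653] v=[3.3515 -0.5508 -1.8047 -0.4453]
Step 5: x=[6.2386 6.7322 9.7161 13.5811] v=[0.7587 1.1045 -1.8309 -1.1368]
Step 6: x=[5.8017 7.3196 9.4787 13.0807] v=[-1.7477 2.3497 -0.9498 -2.0018]
Max displacement = 3.2386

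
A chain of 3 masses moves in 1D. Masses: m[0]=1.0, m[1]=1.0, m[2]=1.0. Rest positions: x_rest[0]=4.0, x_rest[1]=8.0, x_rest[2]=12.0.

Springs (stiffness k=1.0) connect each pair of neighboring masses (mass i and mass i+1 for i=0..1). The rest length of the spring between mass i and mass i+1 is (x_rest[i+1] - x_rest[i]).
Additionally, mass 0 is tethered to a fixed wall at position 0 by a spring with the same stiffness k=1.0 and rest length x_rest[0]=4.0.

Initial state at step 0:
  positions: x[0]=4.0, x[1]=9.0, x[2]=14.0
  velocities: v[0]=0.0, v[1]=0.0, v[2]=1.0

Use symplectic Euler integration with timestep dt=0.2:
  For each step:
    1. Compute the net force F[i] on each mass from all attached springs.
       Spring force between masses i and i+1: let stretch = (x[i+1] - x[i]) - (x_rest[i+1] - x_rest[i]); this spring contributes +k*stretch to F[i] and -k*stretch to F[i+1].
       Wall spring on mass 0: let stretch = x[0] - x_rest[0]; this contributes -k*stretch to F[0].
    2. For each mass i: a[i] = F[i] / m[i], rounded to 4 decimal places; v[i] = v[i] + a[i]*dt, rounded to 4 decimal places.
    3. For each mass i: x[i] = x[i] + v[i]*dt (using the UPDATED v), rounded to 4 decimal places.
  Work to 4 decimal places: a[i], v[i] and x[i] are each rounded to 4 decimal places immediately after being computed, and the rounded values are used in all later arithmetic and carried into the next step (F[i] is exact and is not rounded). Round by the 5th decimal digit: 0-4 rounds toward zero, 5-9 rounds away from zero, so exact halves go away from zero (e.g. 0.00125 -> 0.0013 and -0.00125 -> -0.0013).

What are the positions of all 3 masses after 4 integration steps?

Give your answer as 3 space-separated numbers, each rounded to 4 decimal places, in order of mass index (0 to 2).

Answer: 4.3557 9.0739 14.3474

Derivation:
Step 0: x=[4.0000 9.0000 14.0000] v=[0.0000 0.0000 1.0000]
Step 1: x=[4.0400 9.0000 14.1600] v=[0.2000 0.0000 0.8000]
Step 2: x=[4.1168 9.0080 14.2736] v=[0.3840 0.0400 0.5680]
Step 3: x=[4.2246 9.0310 14.3366] v=[0.5389 0.1149 0.3149]
Step 4: x=[4.3557 9.0739 14.3474] v=[0.6553 0.2147 0.0538]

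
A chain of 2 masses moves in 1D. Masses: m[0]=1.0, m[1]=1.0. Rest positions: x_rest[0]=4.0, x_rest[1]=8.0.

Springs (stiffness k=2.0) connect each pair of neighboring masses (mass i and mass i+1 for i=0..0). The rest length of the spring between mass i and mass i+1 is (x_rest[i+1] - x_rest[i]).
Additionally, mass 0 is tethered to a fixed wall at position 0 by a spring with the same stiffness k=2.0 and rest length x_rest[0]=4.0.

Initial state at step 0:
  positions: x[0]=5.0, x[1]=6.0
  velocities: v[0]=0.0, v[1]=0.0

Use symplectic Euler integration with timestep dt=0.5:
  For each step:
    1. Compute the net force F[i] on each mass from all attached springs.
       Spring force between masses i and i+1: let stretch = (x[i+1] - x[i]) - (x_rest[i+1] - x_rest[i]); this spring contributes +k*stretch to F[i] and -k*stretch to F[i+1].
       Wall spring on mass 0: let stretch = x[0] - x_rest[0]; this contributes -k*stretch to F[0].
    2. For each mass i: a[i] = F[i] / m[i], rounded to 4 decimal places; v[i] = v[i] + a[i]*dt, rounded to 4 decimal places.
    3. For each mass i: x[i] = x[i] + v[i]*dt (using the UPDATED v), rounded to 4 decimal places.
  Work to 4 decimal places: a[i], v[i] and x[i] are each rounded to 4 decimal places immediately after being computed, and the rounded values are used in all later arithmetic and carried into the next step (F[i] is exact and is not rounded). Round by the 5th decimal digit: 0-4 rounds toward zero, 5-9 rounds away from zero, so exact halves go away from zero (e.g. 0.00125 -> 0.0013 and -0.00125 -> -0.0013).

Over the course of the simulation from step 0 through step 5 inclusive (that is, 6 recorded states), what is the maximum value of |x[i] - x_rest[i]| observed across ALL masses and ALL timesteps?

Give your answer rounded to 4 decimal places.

Step 0: x=[5.0000 6.0000] v=[0.0000 0.0000]
Step 1: x=[3.0000 7.5000] v=[-4.0000 3.0000]
Step 2: x=[1.7500 8.7500] v=[-2.5000 2.5000]
Step 3: x=[3.1250 8.5000] v=[2.7500 -0.5000]
Step 4: x=[5.6250 7.5625] v=[5.0000 -1.8750]
Step 5: x=[6.2813 7.6563] v=[1.3125 0.1875]
Max displacement = 2.2813

Answer: 2.2813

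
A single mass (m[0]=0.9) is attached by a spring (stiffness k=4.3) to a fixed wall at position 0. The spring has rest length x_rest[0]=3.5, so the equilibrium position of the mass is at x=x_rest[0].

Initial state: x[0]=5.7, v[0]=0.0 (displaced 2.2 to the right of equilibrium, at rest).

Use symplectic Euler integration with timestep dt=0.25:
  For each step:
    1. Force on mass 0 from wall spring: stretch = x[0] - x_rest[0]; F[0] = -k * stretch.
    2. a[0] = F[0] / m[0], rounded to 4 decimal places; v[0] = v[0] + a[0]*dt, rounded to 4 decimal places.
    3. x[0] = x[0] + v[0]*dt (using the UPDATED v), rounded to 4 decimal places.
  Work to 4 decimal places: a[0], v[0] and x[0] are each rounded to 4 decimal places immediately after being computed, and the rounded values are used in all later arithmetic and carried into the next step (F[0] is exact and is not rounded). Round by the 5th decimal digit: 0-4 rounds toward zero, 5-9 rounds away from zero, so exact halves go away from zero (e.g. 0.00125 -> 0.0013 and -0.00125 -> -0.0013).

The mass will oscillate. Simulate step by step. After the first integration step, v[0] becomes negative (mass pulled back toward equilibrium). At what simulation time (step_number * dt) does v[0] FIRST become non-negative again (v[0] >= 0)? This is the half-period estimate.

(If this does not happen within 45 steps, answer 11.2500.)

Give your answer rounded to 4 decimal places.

Answer: 1.5000

Derivation:
Step 0: x=[5.7000] v=[0.0000]
Step 1: x=[5.0431] v=[-2.6278]
Step 2: x=[3.9254] v=[-4.4710]
Step 3: x=[2.6806] v=[-4.9791]
Step 4: x=[1.6805] v=[-4.0004]
Step 5: x=[1.2237] v=[-1.8271]
Step 6: x=[1.4467] v=[0.8918]
First v>=0 after going negative at step 6, time=1.5000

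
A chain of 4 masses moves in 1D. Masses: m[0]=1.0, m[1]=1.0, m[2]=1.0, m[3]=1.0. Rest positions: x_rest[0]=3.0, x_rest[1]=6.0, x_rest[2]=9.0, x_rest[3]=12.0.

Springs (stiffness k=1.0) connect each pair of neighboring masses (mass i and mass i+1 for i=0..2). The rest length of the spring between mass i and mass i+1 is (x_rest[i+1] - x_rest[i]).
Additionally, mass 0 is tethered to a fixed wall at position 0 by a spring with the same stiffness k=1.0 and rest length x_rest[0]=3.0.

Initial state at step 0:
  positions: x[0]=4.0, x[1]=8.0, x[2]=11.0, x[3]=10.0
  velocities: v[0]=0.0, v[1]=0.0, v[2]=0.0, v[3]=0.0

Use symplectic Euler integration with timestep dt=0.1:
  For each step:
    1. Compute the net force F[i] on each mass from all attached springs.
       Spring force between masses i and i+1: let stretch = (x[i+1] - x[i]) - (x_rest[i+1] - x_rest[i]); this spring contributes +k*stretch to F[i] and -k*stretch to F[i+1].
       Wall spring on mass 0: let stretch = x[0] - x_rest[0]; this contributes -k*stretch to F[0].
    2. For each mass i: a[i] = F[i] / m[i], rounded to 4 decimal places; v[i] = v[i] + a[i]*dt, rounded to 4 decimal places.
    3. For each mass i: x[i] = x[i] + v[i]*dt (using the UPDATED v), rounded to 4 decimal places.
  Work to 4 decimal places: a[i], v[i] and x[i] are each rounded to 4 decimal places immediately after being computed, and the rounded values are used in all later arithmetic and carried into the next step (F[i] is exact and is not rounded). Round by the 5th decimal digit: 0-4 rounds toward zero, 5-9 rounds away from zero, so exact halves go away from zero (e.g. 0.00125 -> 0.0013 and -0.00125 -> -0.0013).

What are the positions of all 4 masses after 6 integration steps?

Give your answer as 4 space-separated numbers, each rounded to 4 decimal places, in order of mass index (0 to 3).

Step 0: x=[4.0000 8.0000 11.0000 10.0000] v=[0.0000 0.0000 0.0000 0.0000]
Step 1: x=[4.0000 7.9900 10.9600 10.0400] v=[0.0000 -0.1000 -0.4000 0.4000]
Step 2: x=[3.9999 7.9698 10.8811 10.1192] v=[-0.0010 -0.2020 -0.7890 0.7920]
Step 3: x=[3.9995 7.9390 10.7655 10.2360] v=[-0.0040 -0.3079 -1.1563 1.1682]
Step 4: x=[3.9985 7.8971 10.6163 10.3881] v=[-0.0100 -0.4192 -1.4919 1.5212]
Step 5: x=[3.9965 7.8434 10.4376 10.5725] v=[-0.0200 -0.5371 -1.7866 1.8440]
Step 6: x=[3.9930 7.7772 10.2344 10.7856] v=[-0.0350 -0.6624 -2.0325 2.1305]

Answer: 3.9930 7.7772 10.2344 10.7856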